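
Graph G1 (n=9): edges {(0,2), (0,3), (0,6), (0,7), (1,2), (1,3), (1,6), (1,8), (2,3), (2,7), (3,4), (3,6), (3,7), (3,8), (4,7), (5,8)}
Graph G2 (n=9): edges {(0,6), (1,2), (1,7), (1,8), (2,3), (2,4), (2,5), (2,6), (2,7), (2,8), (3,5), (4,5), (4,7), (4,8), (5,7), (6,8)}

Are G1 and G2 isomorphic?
Yes, isomorphic

The graphs are isomorphic.
One valid mapping φ: V(G1) → V(G2): 0→7, 1→8, 2→4, 3→2, 4→3, 5→0, 6→1, 7→5, 8→6

Verify φ preserves adjacency — for each edge of G1, its image is an edge of G2:
  (0,2) → (φ(0),φ(2)) = (4,7) ∈ E(G2) ✓
  (0,3) → (φ(0),φ(3)) = (2,7) ∈ E(G2) ✓
  (0,6) → (φ(0),φ(6)) = (1,7) ∈ E(G2) ✓
  (0,7) → (φ(0),φ(7)) = (5,7) ∈ E(G2) ✓
  (1,2) → (φ(1),φ(2)) = (4,8) ∈ E(G2) ✓
  (1,3) → (φ(1),φ(3)) = (2,8) ∈ E(G2) ✓
  (1,6) → (φ(1),φ(6)) = (1,8) ∈ E(G2) ✓
  (1,8) → (φ(1),φ(8)) = (6,8) ∈ E(G2) ✓
  (2,3) → (φ(2),φ(3)) = (2,4) ∈ E(G2) ✓
  (2,7) → (φ(2),φ(7)) = (4,5) ∈ E(G2) ✓
  (3,4) → (φ(3),φ(4)) = (2,3) ∈ E(G2) ✓
  (3,6) → (φ(3),φ(6)) = (1,2) ∈ E(G2) ✓
  (3,7) → (φ(3),φ(7)) = (2,5) ∈ E(G2) ✓
  (3,8) → (φ(3),φ(8)) = (2,6) ∈ E(G2) ✓
  (4,7) → (φ(4),φ(7)) = (3,5) ∈ E(G2) ✓
  (5,8) → (φ(5),φ(8)) = (0,6) ∈ E(G2) ✓
All 16 edges of G1 map to edges of G2, and |E(G1)| = |E(G2)| = 16, so φ is a bijection on edges as well as vertices. Hence G1 ≅ G2.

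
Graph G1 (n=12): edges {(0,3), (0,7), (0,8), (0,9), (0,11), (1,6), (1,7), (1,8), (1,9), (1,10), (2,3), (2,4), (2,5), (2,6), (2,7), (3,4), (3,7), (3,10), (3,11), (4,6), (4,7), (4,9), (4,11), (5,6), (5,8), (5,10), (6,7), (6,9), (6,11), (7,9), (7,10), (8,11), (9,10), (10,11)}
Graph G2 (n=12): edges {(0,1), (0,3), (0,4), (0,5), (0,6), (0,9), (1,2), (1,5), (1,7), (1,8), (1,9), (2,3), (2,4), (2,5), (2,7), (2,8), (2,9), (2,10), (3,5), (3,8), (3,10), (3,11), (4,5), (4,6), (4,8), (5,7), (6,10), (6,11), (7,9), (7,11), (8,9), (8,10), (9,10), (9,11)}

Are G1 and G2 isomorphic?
Yes, isomorphic

The graphs are isomorphic.
One valid mapping φ: V(G1) → V(G2): 0→4, 1→10, 2→7, 3→5, 4→1, 5→11, 6→9, 7→2, 8→6, 9→8, 10→3, 11→0

Verify φ preserves adjacency — for each edge of G1, its image is an edge of G2:
  (0,3) → (φ(0),φ(3)) = (4,5) ∈ E(G2) ✓
  (0,7) → (φ(0),φ(7)) = (2,4) ∈ E(G2) ✓
  (0,8) → (φ(0),φ(8)) = (4,6) ∈ E(G2) ✓
  (0,9) → (φ(0),φ(9)) = (4,8) ∈ E(G2) ✓
  (0,11) → (φ(0),φ(11)) = (0,4) ∈ E(G2) ✓
  (1,6) → (φ(1),φ(6)) = (9,10) ∈ E(G2) ✓
  (1,7) → (φ(1),φ(7)) = (2,10) ∈ E(G2) ✓
  (1,8) → (φ(1),φ(8)) = (6,10) ∈ E(G2) ✓
  (1,9) → (φ(1),φ(9)) = (8,10) ∈ E(G2) ✓
  (1,10) → (φ(1),φ(10)) = (3,10) ∈ E(G2) ✓
  (2,3) → (φ(2),φ(3)) = (5,7) ∈ E(G2) ✓
  (2,4) → (φ(2),φ(4)) = (1,7) ∈ E(G2) ✓
  (2,5) → (φ(2),φ(5)) = (7,11) ∈ E(G2) ✓
  (2,6) → (φ(2),φ(6)) = (7,9) ∈ E(G2) ✓
  (2,7) → (φ(2),φ(7)) = (2,7) ∈ E(G2) ✓
  (3,4) → (φ(3),φ(4)) = (1,5) ∈ E(G2) ✓
  (3,7) → (φ(3),φ(7)) = (2,5) ∈ E(G2) ✓
  (3,10) → (φ(3),φ(10)) = (3,5) ∈ E(G2) ✓
  (3,11) → (φ(3),φ(11)) = (0,5) ∈ E(G2) ✓
  (4,6) → (φ(4),φ(6)) = (1,9) ∈ E(G2) ✓
  (4,7) → (φ(4),φ(7)) = (1,2) ∈ E(G2) ✓
  (4,9) → (φ(4),φ(9)) = (1,8) ∈ E(G2) ✓
  (4,11) → (φ(4),φ(11)) = (0,1) ∈ E(G2) ✓
  (5,6) → (φ(5),φ(6)) = (9,11) ∈ E(G2) ✓
  (5,8) → (φ(5),φ(8)) = (6,11) ∈ E(G2) ✓
  (5,10) → (φ(5),φ(10)) = (3,11) ∈ E(G2) ✓
  (6,7) → (φ(6),φ(7)) = (2,9) ∈ E(G2) ✓
  (6,9) → (φ(6),φ(9)) = (8,9) ∈ E(G2) ✓
  (6,11) → (φ(6),φ(11)) = (0,9) ∈ E(G2) ✓
  (7,9) → (φ(7),φ(9)) = (2,8) ∈ E(G2) ✓
  (7,10) → (φ(7),φ(10)) = (2,3) ∈ E(G2) ✓
  (8,11) → (φ(8),φ(11)) = (0,6) ∈ E(G2) ✓
  (9,10) → (φ(9),φ(10)) = (3,8) ∈ E(G2) ✓
  (10,11) → (φ(10),φ(11)) = (0,3) ∈ E(G2) ✓
All 34 edges of G1 map to edges of G2, and |E(G1)| = |E(G2)| = 34, so φ is a bijection on edges as well as vertices. Hence G1 ≅ G2.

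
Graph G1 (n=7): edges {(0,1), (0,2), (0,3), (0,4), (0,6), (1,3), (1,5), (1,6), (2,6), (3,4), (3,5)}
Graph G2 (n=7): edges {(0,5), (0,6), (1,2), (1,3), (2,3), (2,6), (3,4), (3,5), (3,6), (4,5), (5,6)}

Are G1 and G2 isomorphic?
Yes, isomorphic

The graphs are isomorphic.
One valid mapping φ: V(G1) → V(G2): 0→3, 1→6, 2→1, 3→5, 4→4, 5→0, 6→2

Verify φ preserves adjacency — for each edge of G1, its image is an edge of G2:
  (0,1) → (φ(0),φ(1)) = (3,6) ∈ E(G2) ✓
  (0,2) → (φ(0),φ(2)) = (1,3) ∈ E(G2) ✓
  (0,3) → (φ(0),φ(3)) = (3,5) ∈ E(G2) ✓
  (0,4) → (φ(0),φ(4)) = (3,4) ∈ E(G2) ✓
  (0,6) → (φ(0),φ(6)) = (2,3) ∈ E(G2) ✓
  (1,3) → (φ(1),φ(3)) = (5,6) ∈ E(G2) ✓
  (1,5) → (φ(1),φ(5)) = (0,6) ∈ E(G2) ✓
  (1,6) → (φ(1),φ(6)) = (2,6) ∈ E(G2) ✓
  (2,6) → (φ(2),φ(6)) = (1,2) ∈ E(G2) ✓
  (3,4) → (φ(3),φ(4)) = (4,5) ∈ E(G2) ✓
  (3,5) → (φ(3),φ(5)) = (0,5) ∈ E(G2) ✓
All 11 edges of G1 map to edges of G2, and |E(G1)| = |E(G2)| = 11, so φ is a bijection on edges as well as vertices. Hence G1 ≅ G2.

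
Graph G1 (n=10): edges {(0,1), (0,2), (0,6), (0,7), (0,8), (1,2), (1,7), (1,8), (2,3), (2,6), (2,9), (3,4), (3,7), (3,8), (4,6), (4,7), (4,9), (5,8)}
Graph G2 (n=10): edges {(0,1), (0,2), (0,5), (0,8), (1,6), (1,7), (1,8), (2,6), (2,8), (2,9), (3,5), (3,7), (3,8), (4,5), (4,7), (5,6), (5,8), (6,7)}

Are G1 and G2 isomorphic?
Yes, isomorphic

The graphs are isomorphic.
One valid mapping φ: V(G1) → V(G2): 0→8, 1→0, 2→5, 3→6, 4→7, 5→9, 6→3, 7→1, 8→2, 9→4

Verify φ preserves adjacency — for each edge of G1, its image is an edge of G2:
  (0,1) → (φ(0),φ(1)) = (0,8) ∈ E(G2) ✓
  (0,2) → (φ(0),φ(2)) = (5,8) ∈ E(G2) ✓
  (0,6) → (φ(0),φ(6)) = (3,8) ∈ E(G2) ✓
  (0,7) → (φ(0),φ(7)) = (1,8) ∈ E(G2) ✓
  (0,8) → (φ(0),φ(8)) = (2,8) ∈ E(G2) ✓
  (1,2) → (φ(1),φ(2)) = (0,5) ∈ E(G2) ✓
  (1,7) → (φ(1),φ(7)) = (0,1) ∈ E(G2) ✓
  (1,8) → (φ(1),φ(8)) = (0,2) ∈ E(G2) ✓
  (2,3) → (φ(2),φ(3)) = (5,6) ∈ E(G2) ✓
  (2,6) → (φ(2),φ(6)) = (3,5) ∈ E(G2) ✓
  (2,9) → (φ(2),φ(9)) = (4,5) ∈ E(G2) ✓
  (3,4) → (φ(3),φ(4)) = (6,7) ∈ E(G2) ✓
  (3,7) → (φ(3),φ(7)) = (1,6) ∈ E(G2) ✓
  (3,8) → (φ(3),φ(8)) = (2,6) ∈ E(G2) ✓
  (4,6) → (φ(4),φ(6)) = (3,7) ∈ E(G2) ✓
  (4,7) → (φ(4),φ(7)) = (1,7) ∈ E(G2) ✓
  (4,9) → (φ(4),φ(9)) = (4,7) ∈ E(G2) ✓
  (5,8) → (φ(5),φ(8)) = (2,9) ∈ E(G2) ✓
All 18 edges of G1 map to edges of G2, and |E(G1)| = |E(G2)| = 18, so φ is a bijection on edges as well as vertices. Hence G1 ≅ G2.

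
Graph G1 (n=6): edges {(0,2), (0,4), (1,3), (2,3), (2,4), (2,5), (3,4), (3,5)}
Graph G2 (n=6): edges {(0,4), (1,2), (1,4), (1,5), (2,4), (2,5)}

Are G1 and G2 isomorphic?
No, not isomorphic

The graphs are NOT isomorphic.

Connected components of G1: 1 component(s) with vertex sets [[0, 1, 2, 3, 4, 5]], sizes [6].
Connected components of G2: 2 component(s) with vertex sets [[3], [0, 1, 2, 4, 5]], sizes [1, 5].
The number of connected components (and the multiset of component sizes) is an isomorphism invariant — an isomorphism maps each component of G1 bijectively onto a component of G2. Since G1 has 1 component(s) and G2 has 2, they cannot be isomorphic.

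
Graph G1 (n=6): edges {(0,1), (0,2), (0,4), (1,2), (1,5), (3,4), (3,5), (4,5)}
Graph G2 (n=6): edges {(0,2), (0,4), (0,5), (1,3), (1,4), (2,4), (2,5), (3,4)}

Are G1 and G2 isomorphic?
No, not isomorphic

The graphs are NOT isomorphic.

Counting triangles (3-cliques): G1 has 2, G2 has 3.
Triangle count is an isomorphism invariant, so differing triangle counts rule out isomorphism.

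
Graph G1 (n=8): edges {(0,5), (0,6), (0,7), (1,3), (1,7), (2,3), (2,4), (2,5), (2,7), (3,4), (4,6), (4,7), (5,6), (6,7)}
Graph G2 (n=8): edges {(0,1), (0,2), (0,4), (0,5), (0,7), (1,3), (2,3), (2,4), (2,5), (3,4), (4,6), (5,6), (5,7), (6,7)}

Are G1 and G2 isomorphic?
Yes, isomorphic

The graphs are isomorphic.
One valid mapping φ: V(G1) → V(G2): 0→7, 1→1, 2→4, 3→3, 4→2, 5→6, 6→5, 7→0

Verify φ preserves adjacency — for each edge of G1, its image is an edge of G2:
  (0,5) → (φ(0),φ(5)) = (6,7) ∈ E(G2) ✓
  (0,6) → (φ(0),φ(6)) = (5,7) ∈ E(G2) ✓
  (0,7) → (φ(0),φ(7)) = (0,7) ∈ E(G2) ✓
  (1,3) → (φ(1),φ(3)) = (1,3) ∈ E(G2) ✓
  (1,7) → (φ(1),φ(7)) = (0,1) ∈ E(G2) ✓
  (2,3) → (φ(2),φ(3)) = (3,4) ∈ E(G2) ✓
  (2,4) → (φ(2),φ(4)) = (2,4) ∈ E(G2) ✓
  (2,5) → (φ(2),φ(5)) = (4,6) ∈ E(G2) ✓
  (2,7) → (φ(2),φ(7)) = (0,4) ∈ E(G2) ✓
  (3,4) → (φ(3),φ(4)) = (2,3) ∈ E(G2) ✓
  (4,6) → (φ(4),φ(6)) = (2,5) ∈ E(G2) ✓
  (4,7) → (φ(4),φ(7)) = (0,2) ∈ E(G2) ✓
  (5,6) → (φ(5),φ(6)) = (5,6) ∈ E(G2) ✓
  (6,7) → (φ(6),φ(7)) = (0,5) ∈ E(G2) ✓
All 14 edges of G1 map to edges of G2, and |E(G1)| = |E(G2)| = 14, so φ is a bijection on edges as well as vertices. Hence G1 ≅ G2.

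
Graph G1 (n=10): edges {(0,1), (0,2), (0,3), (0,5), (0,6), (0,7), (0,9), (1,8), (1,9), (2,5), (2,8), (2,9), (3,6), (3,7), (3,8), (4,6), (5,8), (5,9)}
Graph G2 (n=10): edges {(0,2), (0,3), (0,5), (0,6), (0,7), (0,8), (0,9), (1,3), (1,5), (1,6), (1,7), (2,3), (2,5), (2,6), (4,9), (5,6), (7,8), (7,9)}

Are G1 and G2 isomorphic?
Yes, isomorphic

The graphs are isomorphic.
One valid mapping φ: V(G1) → V(G2): 0→0, 1→3, 2→5, 3→7, 4→4, 5→6, 6→9, 7→8, 8→1, 9→2

Verify φ preserves adjacency — for each edge of G1, its image is an edge of G2:
  (0,1) → (φ(0),φ(1)) = (0,3) ∈ E(G2) ✓
  (0,2) → (φ(0),φ(2)) = (0,5) ∈ E(G2) ✓
  (0,3) → (φ(0),φ(3)) = (0,7) ∈ E(G2) ✓
  (0,5) → (φ(0),φ(5)) = (0,6) ∈ E(G2) ✓
  (0,6) → (φ(0),φ(6)) = (0,9) ∈ E(G2) ✓
  (0,7) → (φ(0),φ(7)) = (0,8) ∈ E(G2) ✓
  (0,9) → (φ(0),φ(9)) = (0,2) ∈ E(G2) ✓
  (1,8) → (φ(1),φ(8)) = (1,3) ∈ E(G2) ✓
  (1,9) → (φ(1),φ(9)) = (2,3) ∈ E(G2) ✓
  (2,5) → (φ(2),φ(5)) = (5,6) ∈ E(G2) ✓
  (2,8) → (φ(2),φ(8)) = (1,5) ∈ E(G2) ✓
  (2,9) → (φ(2),φ(9)) = (2,5) ∈ E(G2) ✓
  (3,6) → (φ(3),φ(6)) = (7,9) ∈ E(G2) ✓
  (3,7) → (φ(3),φ(7)) = (7,8) ∈ E(G2) ✓
  (3,8) → (φ(3),φ(8)) = (1,7) ∈ E(G2) ✓
  (4,6) → (φ(4),φ(6)) = (4,9) ∈ E(G2) ✓
  (5,8) → (φ(5),φ(8)) = (1,6) ∈ E(G2) ✓
  (5,9) → (φ(5),φ(9)) = (2,6) ∈ E(G2) ✓
All 18 edges of G1 map to edges of G2, and |E(G1)| = |E(G2)| = 18, so φ is a bijection on edges as well as vertices. Hence G1 ≅ G2.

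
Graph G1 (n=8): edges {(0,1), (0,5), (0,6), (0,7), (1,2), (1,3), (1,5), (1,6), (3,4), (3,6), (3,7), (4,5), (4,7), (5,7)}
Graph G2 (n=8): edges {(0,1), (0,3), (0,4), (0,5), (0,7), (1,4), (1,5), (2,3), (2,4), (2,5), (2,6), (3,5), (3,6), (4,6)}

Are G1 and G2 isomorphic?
Yes, isomorphic

The graphs are isomorphic.
One valid mapping φ: V(G1) → V(G2): 0→5, 1→0, 2→7, 3→4, 4→6, 5→3, 6→1, 7→2

Verify φ preserves adjacency — for each edge of G1, its image is an edge of G2:
  (0,1) → (φ(0),φ(1)) = (0,5) ∈ E(G2) ✓
  (0,5) → (φ(0),φ(5)) = (3,5) ∈ E(G2) ✓
  (0,6) → (φ(0),φ(6)) = (1,5) ∈ E(G2) ✓
  (0,7) → (φ(0),φ(7)) = (2,5) ∈ E(G2) ✓
  (1,2) → (φ(1),φ(2)) = (0,7) ∈ E(G2) ✓
  (1,3) → (φ(1),φ(3)) = (0,4) ∈ E(G2) ✓
  (1,5) → (φ(1),φ(5)) = (0,3) ∈ E(G2) ✓
  (1,6) → (φ(1),φ(6)) = (0,1) ∈ E(G2) ✓
  (3,4) → (φ(3),φ(4)) = (4,6) ∈ E(G2) ✓
  (3,6) → (φ(3),φ(6)) = (1,4) ∈ E(G2) ✓
  (3,7) → (φ(3),φ(7)) = (2,4) ∈ E(G2) ✓
  (4,5) → (φ(4),φ(5)) = (3,6) ∈ E(G2) ✓
  (4,7) → (φ(4),φ(7)) = (2,6) ∈ E(G2) ✓
  (5,7) → (φ(5),φ(7)) = (2,3) ∈ E(G2) ✓
All 14 edges of G1 map to edges of G2, and |E(G1)| = |E(G2)| = 14, so φ is a bijection on edges as well as vertices. Hence G1 ≅ G2.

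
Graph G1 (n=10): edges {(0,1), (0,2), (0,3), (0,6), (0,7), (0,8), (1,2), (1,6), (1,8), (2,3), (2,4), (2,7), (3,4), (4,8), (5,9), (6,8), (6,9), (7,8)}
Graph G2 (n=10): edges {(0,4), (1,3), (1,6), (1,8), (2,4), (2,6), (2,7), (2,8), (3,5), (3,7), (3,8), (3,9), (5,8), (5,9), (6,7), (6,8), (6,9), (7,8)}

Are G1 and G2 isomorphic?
Yes, isomorphic

The graphs are isomorphic.
One valid mapping φ: V(G1) → V(G2): 0→8, 1→7, 2→3, 3→5, 4→9, 5→0, 6→2, 7→1, 8→6, 9→4

Verify φ preserves adjacency — for each edge of G1, its image is an edge of G2:
  (0,1) → (φ(0),φ(1)) = (7,8) ∈ E(G2) ✓
  (0,2) → (φ(0),φ(2)) = (3,8) ∈ E(G2) ✓
  (0,3) → (φ(0),φ(3)) = (5,8) ∈ E(G2) ✓
  (0,6) → (φ(0),φ(6)) = (2,8) ∈ E(G2) ✓
  (0,7) → (φ(0),φ(7)) = (1,8) ∈ E(G2) ✓
  (0,8) → (φ(0),φ(8)) = (6,8) ∈ E(G2) ✓
  (1,2) → (φ(1),φ(2)) = (3,7) ∈ E(G2) ✓
  (1,6) → (φ(1),φ(6)) = (2,7) ∈ E(G2) ✓
  (1,8) → (φ(1),φ(8)) = (6,7) ∈ E(G2) ✓
  (2,3) → (φ(2),φ(3)) = (3,5) ∈ E(G2) ✓
  (2,4) → (φ(2),φ(4)) = (3,9) ∈ E(G2) ✓
  (2,7) → (φ(2),φ(7)) = (1,3) ∈ E(G2) ✓
  (3,4) → (φ(3),φ(4)) = (5,9) ∈ E(G2) ✓
  (4,8) → (φ(4),φ(8)) = (6,9) ∈ E(G2) ✓
  (5,9) → (φ(5),φ(9)) = (0,4) ∈ E(G2) ✓
  (6,8) → (φ(6),φ(8)) = (2,6) ∈ E(G2) ✓
  (6,9) → (φ(6),φ(9)) = (2,4) ∈ E(G2) ✓
  (7,8) → (φ(7),φ(8)) = (1,6) ∈ E(G2) ✓
All 18 edges of G1 map to edges of G2, and |E(G1)| = |E(G2)| = 18, so φ is a bijection on edges as well as vertices. Hence G1 ≅ G2.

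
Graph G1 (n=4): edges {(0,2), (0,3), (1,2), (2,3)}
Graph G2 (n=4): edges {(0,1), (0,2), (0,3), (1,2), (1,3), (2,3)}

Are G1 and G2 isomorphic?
No, not isomorphic

The graphs are NOT isomorphic.

Counting edges: G1 has 4 edge(s); G2 has 6 edge(s).
Edge count is an isomorphism invariant (a bijection on vertices induces a bijection on edges), so differing edge counts rule out isomorphism.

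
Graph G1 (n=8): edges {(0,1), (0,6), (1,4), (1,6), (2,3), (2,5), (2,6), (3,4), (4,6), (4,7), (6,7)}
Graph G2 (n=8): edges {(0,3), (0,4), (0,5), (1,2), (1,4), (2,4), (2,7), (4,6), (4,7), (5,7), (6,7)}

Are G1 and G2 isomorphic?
Yes, isomorphic

The graphs are isomorphic.
One valid mapping φ: V(G1) → V(G2): 0→1, 1→2, 2→0, 3→5, 4→7, 5→3, 6→4, 7→6

Verify φ preserves adjacency — for each edge of G1, its image is an edge of G2:
  (0,1) → (φ(0),φ(1)) = (1,2) ∈ E(G2) ✓
  (0,6) → (φ(0),φ(6)) = (1,4) ∈ E(G2) ✓
  (1,4) → (φ(1),φ(4)) = (2,7) ∈ E(G2) ✓
  (1,6) → (φ(1),φ(6)) = (2,4) ∈ E(G2) ✓
  (2,3) → (φ(2),φ(3)) = (0,5) ∈ E(G2) ✓
  (2,5) → (φ(2),φ(5)) = (0,3) ∈ E(G2) ✓
  (2,6) → (φ(2),φ(6)) = (0,4) ∈ E(G2) ✓
  (3,4) → (φ(3),φ(4)) = (5,7) ∈ E(G2) ✓
  (4,6) → (φ(4),φ(6)) = (4,7) ∈ E(G2) ✓
  (4,7) → (φ(4),φ(7)) = (6,7) ∈ E(G2) ✓
  (6,7) → (φ(6),φ(7)) = (4,6) ∈ E(G2) ✓
All 11 edges of G1 map to edges of G2, and |E(G1)| = |E(G2)| = 11, so φ is a bijection on edges as well as vertices. Hence G1 ≅ G2.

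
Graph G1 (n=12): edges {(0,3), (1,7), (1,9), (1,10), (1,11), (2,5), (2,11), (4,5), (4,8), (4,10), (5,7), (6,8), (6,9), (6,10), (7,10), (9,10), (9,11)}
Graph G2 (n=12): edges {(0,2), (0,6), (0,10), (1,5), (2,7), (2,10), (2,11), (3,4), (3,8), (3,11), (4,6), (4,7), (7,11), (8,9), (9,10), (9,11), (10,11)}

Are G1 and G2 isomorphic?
Yes, isomorphic

The graphs are isomorphic.
One valid mapping φ: V(G1) → V(G2): 0→1, 1→2, 2→6, 3→5, 4→3, 5→4, 6→9, 7→7, 8→8, 9→10, 10→11, 11→0

Verify φ preserves adjacency — for each edge of G1, its image is an edge of G2:
  (0,3) → (φ(0),φ(3)) = (1,5) ∈ E(G2) ✓
  (1,7) → (φ(1),φ(7)) = (2,7) ∈ E(G2) ✓
  (1,9) → (φ(1),φ(9)) = (2,10) ∈ E(G2) ✓
  (1,10) → (φ(1),φ(10)) = (2,11) ∈ E(G2) ✓
  (1,11) → (φ(1),φ(11)) = (0,2) ∈ E(G2) ✓
  (2,5) → (φ(2),φ(5)) = (4,6) ∈ E(G2) ✓
  (2,11) → (φ(2),φ(11)) = (0,6) ∈ E(G2) ✓
  (4,5) → (φ(4),φ(5)) = (3,4) ∈ E(G2) ✓
  (4,8) → (φ(4),φ(8)) = (3,8) ∈ E(G2) ✓
  (4,10) → (φ(4),φ(10)) = (3,11) ∈ E(G2) ✓
  (5,7) → (φ(5),φ(7)) = (4,7) ∈ E(G2) ✓
  (6,8) → (φ(6),φ(8)) = (8,9) ∈ E(G2) ✓
  (6,9) → (φ(6),φ(9)) = (9,10) ∈ E(G2) ✓
  (6,10) → (φ(6),φ(10)) = (9,11) ∈ E(G2) ✓
  (7,10) → (φ(7),φ(10)) = (7,11) ∈ E(G2) ✓
  (9,10) → (φ(9),φ(10)) = (10,11) ∈ E(G2) ✓
  (9,11) → (φ(9),φ(11)) = (0,10) ∈ E(G2) ✓
All 17 edges of G1 map to edges of G2, and |E(G1)| = |E(G2)| = 17, so φ is a bijection on edges as well as vertices. Hence G1 ≅ G2.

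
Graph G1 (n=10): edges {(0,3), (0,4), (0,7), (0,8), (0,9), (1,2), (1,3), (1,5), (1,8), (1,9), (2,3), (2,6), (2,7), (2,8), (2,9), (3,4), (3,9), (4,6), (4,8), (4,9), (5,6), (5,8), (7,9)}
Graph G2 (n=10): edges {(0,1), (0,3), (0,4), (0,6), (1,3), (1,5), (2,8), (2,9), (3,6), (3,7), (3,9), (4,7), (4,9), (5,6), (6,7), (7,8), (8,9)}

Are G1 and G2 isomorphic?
No, not isomorphic

The graphs are NOT isomorphic.

Counting triangles (3-cliques): G1 has 13, G2 has 4.
Triangle count is an isomorphism invariant, so differing triangle counts rule out isomorphism.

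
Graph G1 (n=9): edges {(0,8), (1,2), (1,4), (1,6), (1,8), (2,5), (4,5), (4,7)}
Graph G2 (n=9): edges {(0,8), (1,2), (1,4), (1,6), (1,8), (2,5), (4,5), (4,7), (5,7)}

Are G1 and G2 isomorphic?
No, not isomorphic

The graphs are NOT isomorphic.

Counting edges: G1 has 8 edge(s); G2 has 9 edge(s).
Edge count is an isomorphism invariant (a bijection on vertices induces a bijection on edges), so differing edge counts rule out isomorphism.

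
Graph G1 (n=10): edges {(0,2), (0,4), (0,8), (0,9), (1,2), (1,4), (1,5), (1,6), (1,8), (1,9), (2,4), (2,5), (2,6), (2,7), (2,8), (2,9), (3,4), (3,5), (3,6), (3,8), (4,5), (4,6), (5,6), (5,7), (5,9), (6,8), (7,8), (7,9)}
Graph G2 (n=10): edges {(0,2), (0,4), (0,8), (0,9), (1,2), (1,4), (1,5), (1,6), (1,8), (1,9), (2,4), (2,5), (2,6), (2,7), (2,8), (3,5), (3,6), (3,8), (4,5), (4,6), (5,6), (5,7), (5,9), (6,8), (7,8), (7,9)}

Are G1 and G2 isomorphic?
No, not isomorphic

The graphs are NOT isomorphic.

Counting edges: G1 has 28 edge(s); G2 has 26 edge(s).
Edge count is an isomorphism invariant (a bijection on vertices induces a bijection on edges), so differing edge counts rule out isomorphism.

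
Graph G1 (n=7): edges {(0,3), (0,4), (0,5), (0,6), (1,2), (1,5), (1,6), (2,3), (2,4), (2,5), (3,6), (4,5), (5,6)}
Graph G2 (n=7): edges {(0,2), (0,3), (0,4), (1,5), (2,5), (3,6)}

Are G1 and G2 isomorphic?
No, not isomorphic

The graphs are NOT isomorphic.

Degrees in G1: deg(0)=4, deg(1)=3, deg(2)=4, deg(3)=3, deg(4)=3, deg(5)=5, deg(6)=4.
Sorted degree sequence of G1: [5, 4, 4, 4, 3, 3, 3].
Degrees in G2: deg(0)=3, deg(1)=1, deg(2)=2, deg(3)=2, deg(4)=1, deg(5)=2, deg(6)=1.
Sorted degree sequence of G2: [3, 2, 2, 2, 1, 1, 1].
The (sorted) degree sequence is an isomorphism invariant, so since G1 and G2 have different degree sequences they cannot be isomorphic.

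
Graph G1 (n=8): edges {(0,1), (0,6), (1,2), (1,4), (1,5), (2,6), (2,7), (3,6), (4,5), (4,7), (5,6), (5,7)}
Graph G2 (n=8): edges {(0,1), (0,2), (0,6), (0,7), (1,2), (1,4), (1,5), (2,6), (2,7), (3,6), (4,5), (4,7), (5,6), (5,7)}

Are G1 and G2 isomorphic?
No, not isomorphic

The graphs are NOT isomorphic.

Counting edges: G1 has 12 edge(s); G2 has 14 edge(s).
Edge count is an isomorphism invariant (a bijection on vertices induces a bijection on edges), so differing edge counts rule out isomorphism.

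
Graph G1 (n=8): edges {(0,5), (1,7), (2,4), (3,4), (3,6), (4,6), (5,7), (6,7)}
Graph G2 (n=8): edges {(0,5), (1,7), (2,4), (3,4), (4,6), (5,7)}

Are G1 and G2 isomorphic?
No, not isomorphic

The graphs are NOT isomorphic.

Counting edges: G1 has 8 edge(s); G2 has 6 edge(s).
Edge count is an isomorphism invariant (a bijection on vertices induces a bijection on edges), so differing edge counts rule out isomorphism.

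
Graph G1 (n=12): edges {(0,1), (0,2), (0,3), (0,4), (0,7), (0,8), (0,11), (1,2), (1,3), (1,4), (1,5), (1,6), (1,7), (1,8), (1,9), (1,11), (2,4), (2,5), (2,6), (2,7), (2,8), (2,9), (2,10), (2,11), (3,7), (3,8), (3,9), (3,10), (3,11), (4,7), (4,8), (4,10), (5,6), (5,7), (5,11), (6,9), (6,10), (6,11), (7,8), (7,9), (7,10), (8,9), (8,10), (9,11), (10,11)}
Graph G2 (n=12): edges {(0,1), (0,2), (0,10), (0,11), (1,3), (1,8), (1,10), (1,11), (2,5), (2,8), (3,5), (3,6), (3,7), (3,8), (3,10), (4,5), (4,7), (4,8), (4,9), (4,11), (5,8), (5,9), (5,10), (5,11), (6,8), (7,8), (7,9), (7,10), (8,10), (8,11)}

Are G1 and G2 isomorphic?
No, not isomorphic

The graphs are NOT isomorphic.

Counting triangles (3-cliques): G1 has 69, G2 has 22.
Triangle count is an isomorphism invariant, so differing triangle counts rule out isomorphism.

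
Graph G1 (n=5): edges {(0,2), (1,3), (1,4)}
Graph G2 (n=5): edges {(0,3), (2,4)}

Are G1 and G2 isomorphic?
No, not isomorphic

The graphs are NOT isomorphic.

Degrees in G1: deg(0)=1, deg(1)=2, deg(2)=1, deg(3)=1, deg(4)=1.
Sorted degree sequence of G1: [2, 1, 1, 1, 1].
Degrees in G2: deg(0)=1, deg(1)=0, deg(2)=1, deg(3)=1, deg(4)=1.
Sorted degree sequence of G2: [1, 1, 1, 1, 0].
The (sorted) degree sequence is an isomorphism invariant, so since G1 and G2 have different degree sequences they cannot be isomorphic.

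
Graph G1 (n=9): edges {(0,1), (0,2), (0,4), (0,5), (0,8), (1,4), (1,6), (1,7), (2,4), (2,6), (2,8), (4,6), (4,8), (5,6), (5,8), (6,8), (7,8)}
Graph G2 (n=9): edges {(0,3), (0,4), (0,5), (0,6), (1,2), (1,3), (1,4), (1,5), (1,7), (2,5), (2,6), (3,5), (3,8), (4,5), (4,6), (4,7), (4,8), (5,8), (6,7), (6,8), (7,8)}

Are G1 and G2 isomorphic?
No, not isomorphic

The graphs are NOT isomorphic.

Counting triangles (3-cliques): G1 has 11, G2 has 13.
Triangle count is an isomorphism invariant, so differing triangle counts rule out isomorphism.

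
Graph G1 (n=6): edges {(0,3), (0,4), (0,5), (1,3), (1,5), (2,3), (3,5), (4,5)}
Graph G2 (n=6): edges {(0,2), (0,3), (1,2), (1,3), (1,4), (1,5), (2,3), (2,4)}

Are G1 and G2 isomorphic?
Yes, isomorphic

The graphs are isomorphic.
One valid mapping φ: V(G1) → V(G2): 0→3, 1→4, 2→5, 3→1, 4→0, 5→2

Verify φ preserves adjacency — for each edge of G1, its image is an edge of G2:
  (0,3) → (φ(0),φ(3)) = (1,3) ∈ E(G2) ✓
  (0,4) → (φ(0),φ(4)) = (0,3) ∈ E(G2) ✓
  (0,5) → (φ(0),φ(5)) = (2,3) ∈ E(G2) ✓
  (1,3) → (φ(1),φ(3)) = (1,4) ∈ E(G2) ✓
  (1,5) → (φ(1),φ(5)) = (2,4) ∈ E(G2) ✓
  (2,3) → (φ(2),φ(3)) = (1,5) ∈ E(G2) ✓
  (3,5) → (φ(3),φ(5)) = (1,2) ∈ E(G2) ✓
  (4,5) → (φ(4),φ(5)) = (0,2) ∈ E(G2) ✓
All 8 edges of G1 map to edges of G2, and |E(G1)| = |E(G2)| = 8, so φ is a bijection on edges as well as vertices. Hence G1 ≅ G2.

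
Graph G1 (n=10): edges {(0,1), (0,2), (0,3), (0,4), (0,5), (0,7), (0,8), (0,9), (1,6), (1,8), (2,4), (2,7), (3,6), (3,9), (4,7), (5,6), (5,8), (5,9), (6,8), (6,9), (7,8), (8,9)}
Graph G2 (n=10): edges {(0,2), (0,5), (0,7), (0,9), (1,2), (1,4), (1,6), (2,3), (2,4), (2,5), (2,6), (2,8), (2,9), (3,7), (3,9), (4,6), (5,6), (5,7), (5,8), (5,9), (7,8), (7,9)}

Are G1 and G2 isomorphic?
Yes, isomorphic

The graphs are isomorphic.
One valid mapping φ: V(G1) → V(G2): 0→2, 1→8, 2→4, 3→3, 4→1, 5→0, 6→7, 7→6, 8→5, 9→9

Verify φ preserves adjacency — for each edge of G1, its image is an edge of G2:
  (0,1) → (φ(0),φ(1)) = (2,8) ∈ E(G2) ✓
  (0,2) → (φ(0),φ(2)) = (2,4) ∈ E(G2) ✓
  (0,3) → (φ(0),φ(3)) = (2,3) ∈ E(G2) ✓
  (0,4) → (φ(0),φ(4)) = (1,2) ∈ E(G2) ✓
  (0,5) → (φ(0),φ(5)) = (0,2) ∈ E(G2) ✓
  (0,7) → (φ(0),φ(7)) = (2,6) ∈ E(G2) ✓
  (0,8) → (φ(0),φ(8)) = (2,5) ∈ E(G2) ✓
  (0,9) → (φ(0),φ(9)) = (2,9) ∈ E(G2) ✓
  (1,6) → (φ(1),φ(6)) = (7,8) ∈ E(G2) ✓
  (1,8) → (φ(1),φ(8)) = (5,8) ∈ E(G2) ✓
  (2,4) → (φ(2),φ(4)) = (1,4) ∈ E(G2) ✓
  (2,7) → (φ(2),φ(7)) = (4,6) ∈ E(G2) ✓
  (3,6) → (φ(3),φ(6)) = (3,7) ∈ E(G2) ✓
  (3,9) → (φ(3),φ(9)) = (3,9) ∈ E(G2) ✓
  (4,7) → (φ(4),φ(7)) = (1,6) ∈ E(G2) ✓
  (5,6) → (φ(5),φ(6)) = (0,7) ∈ E(G2) ✓
  (5,8) → (φ(5),φ(8)) = (0,5) ∈ E(G2) ✓
  (5,9) → (φ(5),φ(9)) = (0,9) ∈ E(G2) ✓
  (6,8) → (φ(6),φ(8)) = (5,7) ∈ E(G2) ✓
  (6,9) → (φ(6),φ(9)) = (7,9) ∈ E(G2) ✓
  (7,8) → (φ(7),φ(8)) = (5,6) ∈ E(G2) ✓
  (8,9) → (φ(8),φ(9)) = (5,9) ∈ E(G2) ✓
All 22 edges of G1 map to edges of G2, and |E(G1)| = |E(G2)| = 22, so φ is a bijection on edges as well as vertices. Hence G1 ≅ G2.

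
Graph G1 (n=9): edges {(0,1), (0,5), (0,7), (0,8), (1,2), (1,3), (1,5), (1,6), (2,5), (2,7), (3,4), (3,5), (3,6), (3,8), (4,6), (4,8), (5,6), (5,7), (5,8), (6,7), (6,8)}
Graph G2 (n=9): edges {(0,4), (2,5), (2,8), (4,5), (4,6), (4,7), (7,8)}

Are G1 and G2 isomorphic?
No, not isomorphic

The graphs are NOT isomorphic.

Connected components of G1: 1 component(s) with vertex sets [[0, 1, 2, 3, 4, 5, 6, 7, 8]], sizes [9].
Connected components of G2: 3 component(s) with vertex sets [[1], [3], [0, 2, 4, 5, 6, 7, 8]], sizes [1, 1, 7].
The number of connected components (and the multiset of component sizes) is an isomorphism invariant — an isomorphism maps each component of G1 bijectively onto a component of G2. Since G1 has 1 component(s) and G2 has 3, they cannot be isomorphic.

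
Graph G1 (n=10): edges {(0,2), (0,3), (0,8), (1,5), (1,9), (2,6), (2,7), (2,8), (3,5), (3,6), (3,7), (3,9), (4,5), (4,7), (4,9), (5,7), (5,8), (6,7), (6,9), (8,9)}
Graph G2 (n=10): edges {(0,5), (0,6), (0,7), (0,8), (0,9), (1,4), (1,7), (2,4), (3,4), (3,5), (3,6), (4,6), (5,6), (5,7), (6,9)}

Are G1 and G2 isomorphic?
No, not isomorphic

The graphs are NOT isomorphic.

Degrees in G1: deg(0)=3, deg(1)=2, deg(2)=4, deg(3)=5, deg(4)=3, deg(5)=5, deg(6)=4, deg(7)=5, deg(8)=4, deg(9)=5.
Sorted degree sequence of G1: [5, 5, 5, 5, 4, 4, 4, 3, 3, 2].
Degrees in G2: deg(0)=5, deg(1)=2, deg(2)=1, deg(3)=3, deg(4)=4, deg(5)=4, deg(6)=5, deg(7)=3, deg(8)=1, deg(9)=2.
Sorted degree sequence of G2: [5, 5, 4, 4, 3, 3, 2, 2, 1, 1].
The (sorted) degree sequence is an isomorphism invariant, so since G1 and G2 have different degree sequences they cannot be isomorphic.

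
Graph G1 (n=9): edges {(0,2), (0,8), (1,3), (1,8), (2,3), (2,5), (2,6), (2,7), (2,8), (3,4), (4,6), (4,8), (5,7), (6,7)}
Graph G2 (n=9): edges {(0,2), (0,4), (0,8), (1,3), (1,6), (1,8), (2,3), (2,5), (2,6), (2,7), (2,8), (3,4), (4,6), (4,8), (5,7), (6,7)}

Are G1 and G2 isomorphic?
No, not isomorphic

The graphs are NOT isomorphic.

Counting edges: G1 has 14 edge(s); G2 has 16 edge(s).
Edge count is an isomorphism invariant (a bijection on vertices induces a bijection on edges), so differing edge counts rule out isomorphism.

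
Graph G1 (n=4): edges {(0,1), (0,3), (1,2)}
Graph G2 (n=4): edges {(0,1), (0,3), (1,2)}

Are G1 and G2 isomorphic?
Yes, isomorphic

The graphs are isomorphic.
One valid mapping φ: V(G1) → V(G2): 0→0, 1→1, 2→2, 3→3

Verify φ preserves adjacency — for each edge of G1, its image is an edge of G2:
  (0,1) → (φ(0),φ(1)) = (0,1) ∈ E(G2) ✓
  (0,3) → (φ(0),φ(3)) = (0,3) ∈ E(G2) ✓
  (1,2) → (φ(1),φ(2)) = (1,2) ∈ E(G2) ✓
All 3 edges of G1 map to edges of G2, and |E(G1)| = |E(G2)| = 3, so φ is a bijection on edges as well as vertices. Hence G1 ≅ G2.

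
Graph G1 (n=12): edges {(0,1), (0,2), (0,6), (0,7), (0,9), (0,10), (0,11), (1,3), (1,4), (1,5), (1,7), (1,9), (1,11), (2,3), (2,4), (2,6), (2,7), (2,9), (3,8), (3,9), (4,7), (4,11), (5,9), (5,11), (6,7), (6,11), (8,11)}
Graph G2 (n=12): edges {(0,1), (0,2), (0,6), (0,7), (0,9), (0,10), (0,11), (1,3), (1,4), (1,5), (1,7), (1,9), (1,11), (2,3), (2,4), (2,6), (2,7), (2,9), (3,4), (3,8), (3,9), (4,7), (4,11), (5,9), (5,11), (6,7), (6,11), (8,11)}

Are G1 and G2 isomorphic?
No, not isomorphic

The graphs are NOT isomorphic.

Counting edges: G1 has 27 edge(s); G2 has 28 edge(s).
Edge count is an isomorphism invariant (a bijection on vertices induces a bijection on edges), so differing edge counts rule out isomorphism.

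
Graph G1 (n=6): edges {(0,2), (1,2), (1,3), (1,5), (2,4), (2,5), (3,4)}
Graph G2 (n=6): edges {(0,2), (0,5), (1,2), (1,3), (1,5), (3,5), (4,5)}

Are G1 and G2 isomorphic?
Yes, isomorphic

The graphs are isomorphic.
One valid mapping φ: V(G1) → V(G2): 0→4, 1→1, 2→5, 3→2, 4→0, 5→3

Verify φ preserves adjacency — for each edge of G1, its image is an edge of G2:
  (0,2) → (φ(0),φ(2)) = (4,5) ∈ E(G2) ✓
  (1,2) → (φ(1),φ(2)) = (1,5) ∈ E(G2) ✓
  (1,3) → (φ(1),φ(3)) = (1,2) ∈ E(G2) ✓
  (1,5) → (φ(1),φ(5)) = (1,3) ∈ E(G2) ✓
  (2,4) → (φ(2),φ(4)) = (0,5) ∈ E(G2) ✓
  (2,5) → (φ(2),φ(5)) = (3,5) ∈ E(G2) ✓
  (3,4) → (φ(3),φ(4)) = (0,2) ∈ E(G2) ✓
All 7 edges of G1 map to edges of G2, and |E(G1)| = |E(G2)| = 7, so φ is a bijection on edges as well as vertices. Hence G1 ≅ G2.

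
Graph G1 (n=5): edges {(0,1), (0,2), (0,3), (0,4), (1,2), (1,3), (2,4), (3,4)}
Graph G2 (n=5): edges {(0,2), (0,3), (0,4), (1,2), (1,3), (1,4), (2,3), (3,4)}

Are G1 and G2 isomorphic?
Yes, isomorphic

The graphs are isomorphic.
One valid mapping φ: V(G1) → V(G2): 0→3, 1→0, 2→4, 3→2, 4→1

Verify φ preserves adjacency — for each edge of G1, its image is an edge of G2:
  (0,1) → (φ(0),φ(1)) = (0,3) ∈ E(G2) ✓
  (0,2) → (φ(0),φ(2)) = (3,4) ∈ E(G2) ✓
  (0,3) → (φ(0),φ(3)) = (2,3) ∈ E(G2) ✓
  (0,4) → (φ(0),φ(4)) = (1,3) ∈ E(G2) ✓
  (1,2) → (φ(1),φ(2)) = (0,4) ∈ E(G2) ✓
  (1,3) → (φ(1),φ(3)) = (0,2) ∈ E(G2) ✓
  (2,4) → (φ(2),φ(4)) = (1,4) ∈ E(G2) ✓
  (3,4) → (φ(3),φ(4)) = (1,2) ∈ E(G2) ✓
All 8 edges of G1 map to edges of G2, and |E(G1)| = |E(G2)| = 8, so φ is a bijection on edges as well as vertices. Hence G1 ≅ G2.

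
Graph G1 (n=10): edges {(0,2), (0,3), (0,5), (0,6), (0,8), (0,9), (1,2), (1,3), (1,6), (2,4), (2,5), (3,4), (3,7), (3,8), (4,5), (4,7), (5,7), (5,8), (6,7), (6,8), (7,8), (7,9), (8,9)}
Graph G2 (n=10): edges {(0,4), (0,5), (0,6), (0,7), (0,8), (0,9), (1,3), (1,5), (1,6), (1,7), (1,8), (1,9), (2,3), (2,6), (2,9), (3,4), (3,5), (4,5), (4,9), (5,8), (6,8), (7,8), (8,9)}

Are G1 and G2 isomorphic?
Yes, isomorphic

The graphs are isomorphic.
One valid mapping φ: V(G1) → V(G2): 0→1, 1→2, 2→3, 3→9, 4→4, 5→5, 6→6, 7→0, 8→8, 9→7

Verify φ preserves adjacency — for each edge of G1, its image is an edge of G2:
  (0,2) → (φ(0),φ(2)) = (1,3) ∈ E(G2) ✓
  (0,3) → (φ(0),φ(3)) = (1,9) ∈ E(G2) ✓
  (0,5) → (φ(0),φ(5)) = (1,5) ∈ E(G2) ✓
  (0,6) → (φ(0),φ(6)) = (1,6) ∈ E(G2) ✓
  (0,8) → (φ(0),φ(8)) = (1,8) ∈ E(G2) ✓
  (0,9) → (φ(0),φ(9)) = (1,7) ∈ E(G2) ✓
  (1,2) → (φ(1),φ(2)) = (2,3) ∈ E(G2) ✓
  (1,3) → (φ(1),φ(3)) = (2,9) ∈ E(G2) ✓
  (1,6) → (φ(1),φ(6)) = (2,6) ∈ E(G2) ✓
  (2,4) → (φ(2),φ(4)) = (3,4) ∈ E(G2) ✓
  (2,5) → (φ(2),φ(5)) = (3,5) ∈ E(G2) ✓
  (3,4) → (φ(3),φ(4)) = (4,9) ∈ E(G2) ✓
  (3,7) → (φ(3),φ(7)) = (0,9) ∈ E(G2) ✓
  (3,8) → (φ(3),φ(8)) = (8,9) ∈ E(G2) ✓
  (4,5) → (φ(4),φ(5)) = (4,5) ∈ E(G2) ✓
  (4,7) → (φ(4),φ(7)) = (0,4) ∈ E(G2) ✓
  (5,7) → (φ(5),φ(7)) = (0,5) ∈ E(G2) ✓
  (5,8) → (φ(5),φ(8)) = (5,8) ∈ E(G2) ✓
  (6,7) → (φ(6),φ(7)) = (0,6) ∈ E(G2) ✓
  (6,8) → (φ(6),φ(8)) = (6,8) ∈ E(G2) ✓
  (7,8) → (φ(7),φ(8)) = (0,8) ∈ E(G2) ✓
  (7,9) → (φ(7),φ(9)) = (0,7) ∈ E(G2) ✓
  (8,9) → (φ(8),φ(9)) = (7,8) ∈ E(G2) ✓
All 23 edges of G1 map to edges of G2, and |E(G1)| = |E(G2)| = 23, so φ is a bijection on edges as well as vertices. Hence G1 ≅ G2.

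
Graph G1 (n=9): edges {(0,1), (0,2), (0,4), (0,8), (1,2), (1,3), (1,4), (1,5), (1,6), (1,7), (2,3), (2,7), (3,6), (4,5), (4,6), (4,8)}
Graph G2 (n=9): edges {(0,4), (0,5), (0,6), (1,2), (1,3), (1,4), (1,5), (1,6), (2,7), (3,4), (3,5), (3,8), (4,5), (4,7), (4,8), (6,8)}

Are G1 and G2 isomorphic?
No, not isomorphic

The graphs are NOT isomorphic.

Counting triangles (3-cliques): G1 has 8, G2 has 6.
Triangle count is an isomorphism invariant, so differing triangle counts rule out isomorphism.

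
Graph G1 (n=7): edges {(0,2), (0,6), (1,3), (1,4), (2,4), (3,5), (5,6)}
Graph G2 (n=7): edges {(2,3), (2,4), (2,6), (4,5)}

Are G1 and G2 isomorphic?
No, not isomorphic

The graphs are NOT isomorphic.

Connected components of G1: 1 component(s) with vertex sets [[0, 1, 2, 3, 4, 5, 6]], sizes [7].
Connected components of G2: 3 component(s) with vertex sets [[0], [1], [2, 3, 4, 5, 6]], sizes [1, 1, 5].
The number of connected components (and the multiset of component sizes) is an isomorphism invariant — an isomorphism maps each component of G1 bijectively onto a component of G2. Since G1 has 1 component(s) and G2 has 3, they cannot be isomorphic.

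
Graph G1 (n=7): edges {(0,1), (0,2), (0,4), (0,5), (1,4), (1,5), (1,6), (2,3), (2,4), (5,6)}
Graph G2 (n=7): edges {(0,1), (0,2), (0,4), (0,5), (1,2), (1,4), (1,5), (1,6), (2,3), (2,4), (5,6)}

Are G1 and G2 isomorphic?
No, not isomorphic

The graphs are NOT isomorphic.

Counting edges: G1 has 10 edge(s); G2 has 11 edge(s).
Edge count is an isomorphism invariant (a bijection on vertices induces a bijection on edges), so differing edge counts rule out isomorphism.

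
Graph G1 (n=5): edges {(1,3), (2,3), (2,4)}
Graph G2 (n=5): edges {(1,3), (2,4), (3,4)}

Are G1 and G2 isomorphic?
Yes, isomorphic

The graphs are isomorphic.
One valid mapping φ: V(G1) → V(G2): 0→0, 1→2, 2→3, 3→4, 4→1

Verify φ preserves adjacency — for each edge of G1, its image is an edge of G2:
  (1,3) → (φ(1),φ(3)) = (2,4) ∈ E(G2) ✓
  (2,3) → (φ(2),φ(3)) = (3,4) ∈ E(G2) ✓
  (2,4) → (φ(2),φ(4)) = (1,3) ∈ E(G2) ✓
All 3 edges of G1 map to edges of G2, and |E(G1)| = |E(G2)| = 3, so φ is a bijection on edges as well as vertices. Hence G1 ≅ G2.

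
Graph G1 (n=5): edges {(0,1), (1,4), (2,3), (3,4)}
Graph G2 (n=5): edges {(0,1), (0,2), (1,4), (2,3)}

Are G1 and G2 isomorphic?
Yes, isomorphic

The graphs are isomorphic.
One valid mapping φ: V(G1) → V(G2): 0→4, 1→1, 2→3, 3→2, 4→0

Verify φ preserves adjacency — for each edge of G1, its image is an edge of G2:
  (0,1) → (φ(0),φ(1)) = (1,4) ∈ E(G2) ✓
  (1,4) → (φ(1),φ(4)) = (0,1) ∈ E(G2) ✓
  (2,3) → (φ(2),φ(3)) = (2,3) ∈ E(G2) ✓
  (3,4) → (φ(3),φ(4)) = (0,2) ∈ E(G2) ✓
All 4 edges of G1 map to edges of G2, and |E(G1)| = |E(G2)| = 4, so φ is a bijection on edges as well as vertices. Hence G1 ≅ G2.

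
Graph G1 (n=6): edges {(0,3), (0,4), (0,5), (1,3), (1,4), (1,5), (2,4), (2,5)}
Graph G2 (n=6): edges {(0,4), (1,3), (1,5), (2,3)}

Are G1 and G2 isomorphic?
No, not isomorphic

The graphs are NOT isomorphic.

Connected components of G1: 1 component(s) with vertex sets [[0, 1, 2, 3, 4, 5]], sizes [6].
Connected components of G2: 2 component(s) with vertex sets [[0, 4], [1, 2, 3, 5]], sizes [2, 4].
The number of connected components (and the multiset of component sizes) is an isomorphism invariant — an isomorphism maps each component of G1 bijectively onto a component of G2. Since G1 has 1 component(s) and G2 has 2, they cannot be isomorphic.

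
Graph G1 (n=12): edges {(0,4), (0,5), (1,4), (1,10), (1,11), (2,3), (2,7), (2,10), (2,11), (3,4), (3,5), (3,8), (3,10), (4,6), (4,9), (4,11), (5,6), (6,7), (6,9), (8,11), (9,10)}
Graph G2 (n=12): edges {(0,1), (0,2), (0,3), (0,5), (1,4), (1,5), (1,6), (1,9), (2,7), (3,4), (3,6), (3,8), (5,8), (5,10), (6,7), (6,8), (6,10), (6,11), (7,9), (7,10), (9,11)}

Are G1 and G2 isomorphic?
Yes, isomorphic

The graphs are isomorphic.
One valid mapping φ: V(G1) → V(G2): 0→11, 1→8, 2→0, 3→1, 4→6, 5→9, 6→7, 7→2, 8→4, 9→10, 10→5, 11→3

Verify φ preserves adjacency — for each edge of G1, its image is an edge of G2:
  (0,4) → (φ(0),φ(4)) = (6,11) ∈ E(G2) ✓
  (0,5) → (φ(0),φ(5)) = (9,11) ∈ E(G2) ✓
  (1,4) → (φ(1),φ(4)) = (6,8) ∈ E(G2) ✓
  (1,10) → (φ(1),φ(10)) = (5,8) ∈ E(G2) ✓
  (1,11) → (φ(1),φ(11)) = (3,8) ∈ E(G2) ✓
  (2,3) → (φ(2),φ(3)) = (0,1) ∈ E(G2) ✓
  (2,7) → (φ(2),φ(7)) = (0,2) ∈ E(G2) ✓
  (2,10) → (φ(2),φ(10)) = (0,5) ∈ E(G2) ✓
  (2,11) → (φ(2),φ(11)) = (0,3) ∈ E(G2) ✓
  (3,4) → (φ(3),φ(4)) = (1,6) ∈ E(G2) ✓
  (3,5) → (φ(3),φ(5)) = (1,9) ∈ E(G2) ✓
  (3,8) → (φ(3),φ(8)) = (1,4) ∈ E(G2) ✓
  (3,10) → (φ(3),φ(10)) = (1,5) ∈ E(G2) ✓
  (4,6) → (φ(4),φ(6)) = (6,7) ∈ E(G2) ✓
  (4,9) → (φ(4),φ(9)) = (6,10) ∈ E(G2) ✓
  (4,11) → (φ(4),φ(11)) = (3,6) ∈ E(G2) ✓
  (5,6) → (φ(5),φ(6)) = (7,9) ∈ E(G2) ✓
  (6,7) → (φ(6),φ(7)) = (2,7) ∈ E(G2) ✓
  (6,9) → (φ(6),φ(9)) = (7,10) ∈ E(G2) ✓
  (8,11) → (φ(8),φ(11)) = (3,4) ∈ E(G2) ✓
  (9,10) → (φ(9),φ(10)) = (5,10) ∈ E(G2) ✓
All 21 edges of G1 map to edges of G2, and |E(G1)| = |E(G2)| = 21, so φ is a bijection on edges as well as vertices. Hence G1 ≅ G2.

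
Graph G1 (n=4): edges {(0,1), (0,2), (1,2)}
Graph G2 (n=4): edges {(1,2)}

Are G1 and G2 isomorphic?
No, not isomorphic

The graphs are NOT isomorphic.

Degrees in G1: deg(0)=2, deg(1)=2, deg(2)=2, deg(3)=0.
Sorted degree sequence of G1: [2, 2, 2, 0].
Degrees in G2: deg(0)=0, deg(1)=1, deg(2)=1, deg(3)=0.
Sorted degree sequence of G2: [1, 1, 0, 0].
The (sorted) degree sequence is an isomorphism invariant, so since G1 and G2 have different degree sequences they cannot be isomorphic.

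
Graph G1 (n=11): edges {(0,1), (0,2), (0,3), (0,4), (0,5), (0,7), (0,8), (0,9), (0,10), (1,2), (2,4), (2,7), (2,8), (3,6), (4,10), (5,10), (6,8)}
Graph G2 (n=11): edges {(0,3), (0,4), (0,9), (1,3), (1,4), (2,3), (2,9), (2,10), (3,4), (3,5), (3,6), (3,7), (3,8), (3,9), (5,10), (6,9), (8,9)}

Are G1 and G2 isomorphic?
Yes, isomorphic

The graphs are isomorphic.
One valid mapping φ: V(G1) → V(G2): 0→3, 1→6, 2→9, 3→5, 4→0, 5→1, 6→10, 7→8, 8→2, 9→7, 10→4

Verify φ preserves adjacency — for each edge of G1, its image is an edge of G2:
  (0,1) → (φ(0),φ(1)) = (3,6) ∈ E(G2) ✓
  (0,2) → (φ(0),φ(2)) = (3,9) ∈ E(G2) ✓
  (0,3) → (φ(0),φ(3)) = (3,5) ∈ E(G2) ✓
  (0,4) → (φ(0),φ(4)) = (0,3) ∈ E(G2) ✓
  (0,5) → (φ(0),φ(5)) = (1,3) ∈ E(G2) ✓
  (0,7) → (φ(0),φ(7)) = (3,8) ∈ E(G2) ✓
  (0,8) → (φ(0),φ(8)) = (2,3) ∈ E(G2) ✓
  (0,9) → (φ(0),φ(9)) = (3,7) ∈ E(G2) ✓
  (0,10) → (φ(0),φ(10)) = (3,4) ∈ E(G2) ✓
  (1,2) → (φ(1),φ(2)) = (6,9) ∈ E(G2) ✓
  (2,4) → (φ(2),φ(4)) = (0,9) ∈ E(G2) ✓
  (2,7) → (φ(2),φ(7)) = (8,9) ∈ E(G2) ✓
  (2,8) → (φ(2),φ(8)) = (2,9) ∈ E(G2) ✓
  (3,6) → (φ(3),φ(6)) = (5,10) ∈ E(G2) ✓
  (4,10) → (φ(4),φ(10)) = (0,4) ∈ E(G2) ✓
  (5,10) → (φ(5),φ(10)) = (1,4) ∈ E(G2) ✓
  (6,8) → (φ(6),φ(8)) = (2,10) ∈ E(G2) ✓
All 17 edges of G1 map to edges of G2, and |E(G1)| = |E(G2)| = 17, so φ is a bijection on edges as well as vertices. Hence G1 ≅ G2.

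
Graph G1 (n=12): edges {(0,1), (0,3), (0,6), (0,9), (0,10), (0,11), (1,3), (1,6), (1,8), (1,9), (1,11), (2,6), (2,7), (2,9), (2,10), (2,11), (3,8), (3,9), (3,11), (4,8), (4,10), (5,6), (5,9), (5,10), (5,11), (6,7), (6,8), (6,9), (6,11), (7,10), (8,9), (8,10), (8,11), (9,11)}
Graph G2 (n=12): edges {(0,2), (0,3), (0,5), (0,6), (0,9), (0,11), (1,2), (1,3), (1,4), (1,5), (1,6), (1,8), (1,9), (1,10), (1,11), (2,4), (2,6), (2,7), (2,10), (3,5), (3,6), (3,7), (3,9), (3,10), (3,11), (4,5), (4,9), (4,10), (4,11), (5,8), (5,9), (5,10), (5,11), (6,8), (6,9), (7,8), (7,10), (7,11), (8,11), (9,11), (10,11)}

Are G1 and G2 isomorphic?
No, not isomorphic

The graphs are NOT isomorphic.

Counting triangles (3-cliques): G1 has 34, G2 has 50.
Triangle count is an isomorphism invariant, so differing triangle counts rule out isomorphism.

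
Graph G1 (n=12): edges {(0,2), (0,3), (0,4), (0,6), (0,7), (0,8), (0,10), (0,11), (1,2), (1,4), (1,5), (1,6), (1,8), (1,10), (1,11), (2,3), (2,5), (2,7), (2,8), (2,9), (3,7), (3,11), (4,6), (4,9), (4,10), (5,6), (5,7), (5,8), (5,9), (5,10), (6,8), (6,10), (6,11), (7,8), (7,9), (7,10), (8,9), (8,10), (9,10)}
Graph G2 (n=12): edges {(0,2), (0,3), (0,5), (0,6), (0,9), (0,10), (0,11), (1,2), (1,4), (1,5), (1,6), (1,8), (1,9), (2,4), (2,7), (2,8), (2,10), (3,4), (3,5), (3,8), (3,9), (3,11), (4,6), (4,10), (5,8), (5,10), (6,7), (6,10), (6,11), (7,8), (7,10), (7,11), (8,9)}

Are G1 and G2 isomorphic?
No, not isomorphic

The graphs are NOT isomorphic.

Counting triangles (3-cliques): G1 has 46, G2 has 20.
Triangle count is an isomorphism invariant, so differing triangle counts rule out isomorphism.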